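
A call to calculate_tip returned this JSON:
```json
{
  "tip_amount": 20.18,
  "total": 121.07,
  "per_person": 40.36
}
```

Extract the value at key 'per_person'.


40.36


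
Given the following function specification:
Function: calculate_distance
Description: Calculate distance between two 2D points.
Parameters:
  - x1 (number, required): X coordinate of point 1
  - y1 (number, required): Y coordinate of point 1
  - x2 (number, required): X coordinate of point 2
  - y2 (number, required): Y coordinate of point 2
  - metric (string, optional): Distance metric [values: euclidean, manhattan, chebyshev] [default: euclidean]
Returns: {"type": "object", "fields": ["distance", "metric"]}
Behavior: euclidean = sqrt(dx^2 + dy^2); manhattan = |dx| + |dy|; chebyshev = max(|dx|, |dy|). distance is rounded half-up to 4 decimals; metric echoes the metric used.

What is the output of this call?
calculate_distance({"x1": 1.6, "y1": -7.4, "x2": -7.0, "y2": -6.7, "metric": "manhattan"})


|dx| = |-7 - 1.6| = 8.6; |dy| = |-6.7 - -7.4| = 0.7
manhattan: 8.6 + 0.7 = 9.3
Round to 4 decimals: 9.3
Output:
{"distance": 9.3, "metric": "manhattan"}


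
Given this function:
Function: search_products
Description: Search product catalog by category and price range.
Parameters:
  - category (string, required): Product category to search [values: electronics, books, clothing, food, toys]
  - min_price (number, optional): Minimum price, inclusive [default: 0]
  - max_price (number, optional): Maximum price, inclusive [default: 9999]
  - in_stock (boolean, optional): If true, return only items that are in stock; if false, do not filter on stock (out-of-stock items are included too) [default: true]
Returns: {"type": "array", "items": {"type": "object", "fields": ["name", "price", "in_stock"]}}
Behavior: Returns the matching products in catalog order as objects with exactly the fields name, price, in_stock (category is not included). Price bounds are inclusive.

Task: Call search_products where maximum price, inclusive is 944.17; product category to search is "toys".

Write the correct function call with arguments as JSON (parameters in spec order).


Mapping each described value to its parameter name:
  'Maximum price, inclusive' -> max_price = 944.17
  'Product category to search' -> category = "toys"
search_products({"category": "toys", "max_price": 944.17})


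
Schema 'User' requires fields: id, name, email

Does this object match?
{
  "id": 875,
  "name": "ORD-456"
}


Checking required fields...
Missing: email
Invalid - missing required field 'email'


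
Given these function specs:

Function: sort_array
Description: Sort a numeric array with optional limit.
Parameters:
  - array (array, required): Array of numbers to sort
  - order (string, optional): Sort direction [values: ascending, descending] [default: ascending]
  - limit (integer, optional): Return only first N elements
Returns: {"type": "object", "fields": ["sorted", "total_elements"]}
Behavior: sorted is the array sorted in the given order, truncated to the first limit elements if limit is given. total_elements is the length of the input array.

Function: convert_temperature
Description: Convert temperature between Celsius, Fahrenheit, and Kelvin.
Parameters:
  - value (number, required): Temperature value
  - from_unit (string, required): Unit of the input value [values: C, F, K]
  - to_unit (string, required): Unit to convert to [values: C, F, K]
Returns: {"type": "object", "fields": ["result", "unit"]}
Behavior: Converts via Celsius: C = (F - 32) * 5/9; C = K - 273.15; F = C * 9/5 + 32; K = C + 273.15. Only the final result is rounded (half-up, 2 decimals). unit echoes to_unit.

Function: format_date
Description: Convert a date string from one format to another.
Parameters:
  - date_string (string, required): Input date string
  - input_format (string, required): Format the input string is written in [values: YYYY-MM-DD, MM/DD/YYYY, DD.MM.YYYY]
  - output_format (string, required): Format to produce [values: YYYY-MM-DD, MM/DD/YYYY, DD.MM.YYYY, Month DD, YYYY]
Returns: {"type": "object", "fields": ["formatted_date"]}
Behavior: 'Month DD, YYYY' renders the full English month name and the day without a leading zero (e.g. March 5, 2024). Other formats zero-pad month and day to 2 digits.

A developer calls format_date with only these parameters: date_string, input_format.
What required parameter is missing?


Required parameters: date_string, input_format, output_format
Provided: date_string, input_format
Missing: output_format
output_format


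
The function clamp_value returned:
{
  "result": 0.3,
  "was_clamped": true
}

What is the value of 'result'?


0.3


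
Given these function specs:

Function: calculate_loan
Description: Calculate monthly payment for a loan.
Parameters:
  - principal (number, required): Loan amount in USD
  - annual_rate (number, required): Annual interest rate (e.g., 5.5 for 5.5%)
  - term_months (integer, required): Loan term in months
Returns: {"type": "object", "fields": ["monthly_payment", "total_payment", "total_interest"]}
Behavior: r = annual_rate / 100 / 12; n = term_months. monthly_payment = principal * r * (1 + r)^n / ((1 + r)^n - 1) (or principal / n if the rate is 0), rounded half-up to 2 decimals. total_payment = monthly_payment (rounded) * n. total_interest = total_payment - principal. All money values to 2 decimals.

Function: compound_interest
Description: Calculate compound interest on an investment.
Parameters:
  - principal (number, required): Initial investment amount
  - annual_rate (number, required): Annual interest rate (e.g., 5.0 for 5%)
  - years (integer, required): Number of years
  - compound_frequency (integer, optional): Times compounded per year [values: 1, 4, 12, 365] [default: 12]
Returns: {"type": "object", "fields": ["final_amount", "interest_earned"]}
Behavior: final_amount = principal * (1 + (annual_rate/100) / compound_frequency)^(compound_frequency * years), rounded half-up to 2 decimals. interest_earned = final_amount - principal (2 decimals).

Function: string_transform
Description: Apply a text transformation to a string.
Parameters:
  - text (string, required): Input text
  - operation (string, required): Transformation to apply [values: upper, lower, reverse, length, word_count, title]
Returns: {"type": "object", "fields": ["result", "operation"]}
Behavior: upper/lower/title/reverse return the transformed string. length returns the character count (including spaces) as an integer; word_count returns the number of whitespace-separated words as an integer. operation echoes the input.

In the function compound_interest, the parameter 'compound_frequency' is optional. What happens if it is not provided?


The compound_interest spec declares:
  - compound_frequency (integer, optional): Times compounded per year [values: 1, 4, 12, 365] [default: 12]
It defaults to 12


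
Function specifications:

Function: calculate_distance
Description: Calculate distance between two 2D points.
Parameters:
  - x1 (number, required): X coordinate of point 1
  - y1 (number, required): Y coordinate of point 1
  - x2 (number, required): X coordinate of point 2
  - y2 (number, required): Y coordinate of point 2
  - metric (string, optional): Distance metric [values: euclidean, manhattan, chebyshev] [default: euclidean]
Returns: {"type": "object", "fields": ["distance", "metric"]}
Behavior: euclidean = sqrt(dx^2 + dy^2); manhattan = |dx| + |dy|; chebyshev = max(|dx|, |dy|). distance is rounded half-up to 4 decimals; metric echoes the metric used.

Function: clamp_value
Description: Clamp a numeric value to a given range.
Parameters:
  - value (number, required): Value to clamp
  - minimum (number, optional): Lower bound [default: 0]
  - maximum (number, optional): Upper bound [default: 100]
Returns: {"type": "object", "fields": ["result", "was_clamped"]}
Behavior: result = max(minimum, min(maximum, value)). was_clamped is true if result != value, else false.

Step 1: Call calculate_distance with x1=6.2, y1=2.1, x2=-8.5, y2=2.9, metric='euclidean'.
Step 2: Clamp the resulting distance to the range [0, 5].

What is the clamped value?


Step 1: calculate_distance (euclidean)
  |dx| = |-8.5 - 6.2| = 14.7; |dy| = |2.9 - 2.1| = 0.8
  euclidean: sqrt(14.7^2 + 0.8^2) = sqrt(216.73) = 14.721753
  Round to 4 decimals: 14.7218
  -> distance = 14.7218
Step 2: clamp_value(value=14.7218, minimum=0, maximum=5)
  result = max(0, min(5, 14.7218)) = max(0, 5) = 5
  was_clamped = (5 != 14.7218) = true
  -> result = 5
5


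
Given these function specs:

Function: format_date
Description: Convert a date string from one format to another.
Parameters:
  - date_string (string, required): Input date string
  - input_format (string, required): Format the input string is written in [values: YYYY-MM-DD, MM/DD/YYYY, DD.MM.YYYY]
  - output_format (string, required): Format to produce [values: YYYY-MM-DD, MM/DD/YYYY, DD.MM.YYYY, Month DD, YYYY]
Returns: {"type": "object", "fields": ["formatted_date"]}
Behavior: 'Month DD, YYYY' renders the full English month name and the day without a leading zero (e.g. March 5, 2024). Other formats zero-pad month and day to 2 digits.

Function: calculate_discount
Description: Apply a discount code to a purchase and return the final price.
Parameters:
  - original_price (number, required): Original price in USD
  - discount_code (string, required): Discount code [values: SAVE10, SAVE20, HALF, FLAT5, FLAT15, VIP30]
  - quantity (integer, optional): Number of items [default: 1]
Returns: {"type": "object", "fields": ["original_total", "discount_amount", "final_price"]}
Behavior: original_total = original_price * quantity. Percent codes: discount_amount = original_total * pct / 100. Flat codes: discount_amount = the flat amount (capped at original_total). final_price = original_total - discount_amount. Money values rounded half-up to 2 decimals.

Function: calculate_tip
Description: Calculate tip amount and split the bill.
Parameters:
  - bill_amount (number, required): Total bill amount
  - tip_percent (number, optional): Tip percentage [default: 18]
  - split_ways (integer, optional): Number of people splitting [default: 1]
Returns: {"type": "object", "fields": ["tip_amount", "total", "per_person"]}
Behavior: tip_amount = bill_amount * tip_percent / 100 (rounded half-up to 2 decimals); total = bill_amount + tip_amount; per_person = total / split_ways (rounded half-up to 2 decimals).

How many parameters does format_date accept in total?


Parameters of format_date: date_string (required), input_format (required), output_format (required)
Total:
3


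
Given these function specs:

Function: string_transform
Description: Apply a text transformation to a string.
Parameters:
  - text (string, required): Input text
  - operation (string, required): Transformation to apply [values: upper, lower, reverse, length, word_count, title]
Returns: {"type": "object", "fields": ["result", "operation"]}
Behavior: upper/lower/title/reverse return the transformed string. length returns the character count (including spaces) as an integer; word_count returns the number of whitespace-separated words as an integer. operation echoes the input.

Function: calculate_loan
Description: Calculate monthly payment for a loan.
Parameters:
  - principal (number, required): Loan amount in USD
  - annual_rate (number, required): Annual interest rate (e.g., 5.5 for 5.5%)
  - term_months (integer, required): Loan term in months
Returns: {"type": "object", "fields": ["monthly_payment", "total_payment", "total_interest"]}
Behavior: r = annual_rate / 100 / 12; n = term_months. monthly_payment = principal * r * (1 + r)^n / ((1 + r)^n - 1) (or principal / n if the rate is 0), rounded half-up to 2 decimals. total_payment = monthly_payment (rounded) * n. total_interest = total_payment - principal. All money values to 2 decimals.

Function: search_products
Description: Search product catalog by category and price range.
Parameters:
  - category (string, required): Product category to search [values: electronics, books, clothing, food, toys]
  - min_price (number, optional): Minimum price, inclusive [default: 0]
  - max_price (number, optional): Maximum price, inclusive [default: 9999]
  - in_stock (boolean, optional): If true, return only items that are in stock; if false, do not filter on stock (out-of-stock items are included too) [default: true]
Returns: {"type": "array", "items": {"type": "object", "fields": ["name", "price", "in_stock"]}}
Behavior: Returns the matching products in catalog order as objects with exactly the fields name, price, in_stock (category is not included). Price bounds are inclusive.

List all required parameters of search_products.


Parameters of search_products and their required/optional flag:
  category: required
  min_price: optional
  max_price: optional
  in_stock: optional
category


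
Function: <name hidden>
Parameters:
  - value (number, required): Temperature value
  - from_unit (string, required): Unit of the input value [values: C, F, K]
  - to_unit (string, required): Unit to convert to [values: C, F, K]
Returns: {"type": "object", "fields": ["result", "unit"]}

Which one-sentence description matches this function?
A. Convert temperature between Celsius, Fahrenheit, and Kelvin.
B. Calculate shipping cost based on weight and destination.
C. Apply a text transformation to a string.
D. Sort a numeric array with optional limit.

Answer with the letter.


Parameters value, from_unit, to_unit and return ["result", "unit"] fit: Convert temperature between Celsius, Fahrenheit, and Kelvin.
A


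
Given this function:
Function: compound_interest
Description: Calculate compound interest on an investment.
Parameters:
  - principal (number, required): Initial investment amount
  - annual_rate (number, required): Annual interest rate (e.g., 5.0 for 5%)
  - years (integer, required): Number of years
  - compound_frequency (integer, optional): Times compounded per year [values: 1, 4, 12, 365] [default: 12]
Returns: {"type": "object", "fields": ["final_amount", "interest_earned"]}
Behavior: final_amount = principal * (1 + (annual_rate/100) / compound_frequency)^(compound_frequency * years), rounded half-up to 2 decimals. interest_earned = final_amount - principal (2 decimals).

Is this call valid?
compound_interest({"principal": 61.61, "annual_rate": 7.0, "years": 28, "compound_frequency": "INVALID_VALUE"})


Checking parameter values...
Parameter 'compound_frequency' has value 'INVALID_VALUE' not in allowed: 1, 4, 12, 365
Invalid - 'compound_frequency' must be one of 1, 4, 12, 365


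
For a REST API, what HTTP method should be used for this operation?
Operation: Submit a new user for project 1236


GET = read, POST = create, PUT = update/replace, DELETE = remove
This operation is a create.
POST


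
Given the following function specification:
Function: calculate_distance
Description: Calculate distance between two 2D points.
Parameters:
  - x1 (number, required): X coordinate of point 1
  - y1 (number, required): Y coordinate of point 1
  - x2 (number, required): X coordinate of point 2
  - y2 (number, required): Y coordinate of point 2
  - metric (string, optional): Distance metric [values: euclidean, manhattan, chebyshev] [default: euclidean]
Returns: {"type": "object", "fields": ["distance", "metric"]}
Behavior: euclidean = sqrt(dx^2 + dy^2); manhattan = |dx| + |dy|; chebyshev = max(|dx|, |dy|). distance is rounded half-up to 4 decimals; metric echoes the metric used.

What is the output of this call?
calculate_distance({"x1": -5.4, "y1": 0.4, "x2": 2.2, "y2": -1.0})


Defaults applied: metric=euclidean
|dx| = |2.2 - -5.4| = 7.6; |dy| = |-1 - 0.4| = 1.4
euclidean: sqrt(7.6^2 + 1.4^2) = sqrt(59.72) = 7.727872
Round to 4 decimals: 7.7279
Output:
{"distance": 7.7279, "metric": "euclidean"}


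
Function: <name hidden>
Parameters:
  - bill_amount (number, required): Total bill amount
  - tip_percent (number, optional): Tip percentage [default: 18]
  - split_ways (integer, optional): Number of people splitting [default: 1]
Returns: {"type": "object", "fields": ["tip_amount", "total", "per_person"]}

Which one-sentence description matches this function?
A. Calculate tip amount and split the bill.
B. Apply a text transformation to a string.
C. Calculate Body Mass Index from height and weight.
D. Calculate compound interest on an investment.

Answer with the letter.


Parameters bill_amount, tip_percent, split_ways and return ["tip_amount", "total", "per_person"] fit: Calculate tip amount and split the bill.
A


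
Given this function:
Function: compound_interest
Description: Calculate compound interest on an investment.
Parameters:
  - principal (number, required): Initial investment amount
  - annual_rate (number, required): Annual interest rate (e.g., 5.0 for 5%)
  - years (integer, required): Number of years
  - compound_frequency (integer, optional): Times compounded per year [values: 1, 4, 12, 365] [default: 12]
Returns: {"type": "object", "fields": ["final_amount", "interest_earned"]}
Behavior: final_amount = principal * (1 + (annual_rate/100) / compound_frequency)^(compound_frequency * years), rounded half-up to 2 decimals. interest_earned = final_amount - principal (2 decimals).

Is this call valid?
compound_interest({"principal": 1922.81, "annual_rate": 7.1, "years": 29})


Checking all required parameters present and types match... All valid.
Valid


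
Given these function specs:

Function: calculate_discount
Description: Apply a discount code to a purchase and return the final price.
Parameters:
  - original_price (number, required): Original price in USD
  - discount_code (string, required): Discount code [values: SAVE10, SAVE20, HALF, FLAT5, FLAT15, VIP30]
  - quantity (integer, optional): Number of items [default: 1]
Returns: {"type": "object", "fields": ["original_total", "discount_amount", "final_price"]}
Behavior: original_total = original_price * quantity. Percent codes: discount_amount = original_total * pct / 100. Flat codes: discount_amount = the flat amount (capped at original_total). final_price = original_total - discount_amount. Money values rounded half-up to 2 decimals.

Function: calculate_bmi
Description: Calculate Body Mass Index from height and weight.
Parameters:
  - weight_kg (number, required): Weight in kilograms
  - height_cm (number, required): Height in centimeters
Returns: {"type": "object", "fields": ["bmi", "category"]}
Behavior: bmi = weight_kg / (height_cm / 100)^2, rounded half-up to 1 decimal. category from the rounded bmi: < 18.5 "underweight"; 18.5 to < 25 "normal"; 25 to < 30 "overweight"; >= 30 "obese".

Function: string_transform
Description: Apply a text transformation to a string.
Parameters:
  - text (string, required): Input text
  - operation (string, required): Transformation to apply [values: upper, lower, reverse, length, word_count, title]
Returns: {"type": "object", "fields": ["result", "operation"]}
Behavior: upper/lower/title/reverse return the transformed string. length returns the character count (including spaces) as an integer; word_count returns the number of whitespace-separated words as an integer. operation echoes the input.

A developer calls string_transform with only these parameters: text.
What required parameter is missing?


Required parameters: text, operation
Provided: text
Missing: operation
operation


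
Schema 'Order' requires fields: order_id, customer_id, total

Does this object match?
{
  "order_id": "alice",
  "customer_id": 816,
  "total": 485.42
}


Checking required fields... All present.
Valid - all required fields present


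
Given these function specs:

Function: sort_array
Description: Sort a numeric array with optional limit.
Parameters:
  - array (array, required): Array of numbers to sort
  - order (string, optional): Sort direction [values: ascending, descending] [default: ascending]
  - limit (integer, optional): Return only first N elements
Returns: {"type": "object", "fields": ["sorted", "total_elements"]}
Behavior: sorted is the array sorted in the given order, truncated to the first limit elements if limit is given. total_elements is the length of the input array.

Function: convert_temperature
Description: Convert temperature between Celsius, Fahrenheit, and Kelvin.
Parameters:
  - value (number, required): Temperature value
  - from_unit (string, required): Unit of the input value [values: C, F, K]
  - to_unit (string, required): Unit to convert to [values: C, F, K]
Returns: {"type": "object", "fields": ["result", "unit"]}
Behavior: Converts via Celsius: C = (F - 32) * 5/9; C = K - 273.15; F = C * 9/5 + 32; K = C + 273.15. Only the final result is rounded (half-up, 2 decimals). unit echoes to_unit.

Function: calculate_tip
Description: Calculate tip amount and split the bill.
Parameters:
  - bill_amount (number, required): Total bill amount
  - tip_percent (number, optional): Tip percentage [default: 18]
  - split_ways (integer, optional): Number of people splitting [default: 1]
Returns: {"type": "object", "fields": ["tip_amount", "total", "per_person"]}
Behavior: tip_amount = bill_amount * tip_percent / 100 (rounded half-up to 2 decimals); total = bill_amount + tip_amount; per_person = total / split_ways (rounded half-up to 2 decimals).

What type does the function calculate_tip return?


The calculate_tip spec declares Returns: {"type": "object", "fields": ["tip_amount", "total", "per_person"]}
Type:
object


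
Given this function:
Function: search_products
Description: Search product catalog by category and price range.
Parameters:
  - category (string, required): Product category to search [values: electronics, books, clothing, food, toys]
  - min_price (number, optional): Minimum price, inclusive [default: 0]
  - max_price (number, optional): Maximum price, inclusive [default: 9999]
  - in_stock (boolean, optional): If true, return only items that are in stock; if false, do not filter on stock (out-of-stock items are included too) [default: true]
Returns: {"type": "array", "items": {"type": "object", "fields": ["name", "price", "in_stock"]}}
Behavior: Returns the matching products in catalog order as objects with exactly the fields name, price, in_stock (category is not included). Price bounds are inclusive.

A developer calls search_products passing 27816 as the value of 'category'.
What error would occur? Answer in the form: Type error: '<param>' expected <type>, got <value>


Spec: 'category' is declared as string; 27816 is an integer.
Type error: 'category' expected string, got 27816


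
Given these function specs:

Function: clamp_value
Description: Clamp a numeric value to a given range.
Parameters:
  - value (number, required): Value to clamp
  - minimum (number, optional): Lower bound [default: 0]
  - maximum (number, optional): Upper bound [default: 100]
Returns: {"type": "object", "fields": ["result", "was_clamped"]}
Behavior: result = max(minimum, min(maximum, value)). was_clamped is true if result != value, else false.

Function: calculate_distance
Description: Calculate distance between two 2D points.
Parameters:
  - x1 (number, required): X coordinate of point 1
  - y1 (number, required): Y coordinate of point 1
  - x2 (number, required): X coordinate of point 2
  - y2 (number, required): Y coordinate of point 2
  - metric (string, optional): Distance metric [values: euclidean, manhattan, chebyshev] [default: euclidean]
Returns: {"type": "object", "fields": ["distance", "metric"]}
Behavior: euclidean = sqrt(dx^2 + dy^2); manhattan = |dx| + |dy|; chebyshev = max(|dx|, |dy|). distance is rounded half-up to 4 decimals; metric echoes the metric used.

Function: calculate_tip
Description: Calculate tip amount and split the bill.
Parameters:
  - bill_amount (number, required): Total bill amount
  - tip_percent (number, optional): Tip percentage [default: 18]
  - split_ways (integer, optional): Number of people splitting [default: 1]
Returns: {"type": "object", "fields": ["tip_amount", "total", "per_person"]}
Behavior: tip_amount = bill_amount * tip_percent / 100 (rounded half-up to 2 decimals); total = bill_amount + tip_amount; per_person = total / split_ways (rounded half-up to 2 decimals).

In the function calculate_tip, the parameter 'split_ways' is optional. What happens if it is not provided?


The calculate_tip spec declares:
  - split_ways (integer, optional): Number of people splitting [default: 1]
It defaults to 1


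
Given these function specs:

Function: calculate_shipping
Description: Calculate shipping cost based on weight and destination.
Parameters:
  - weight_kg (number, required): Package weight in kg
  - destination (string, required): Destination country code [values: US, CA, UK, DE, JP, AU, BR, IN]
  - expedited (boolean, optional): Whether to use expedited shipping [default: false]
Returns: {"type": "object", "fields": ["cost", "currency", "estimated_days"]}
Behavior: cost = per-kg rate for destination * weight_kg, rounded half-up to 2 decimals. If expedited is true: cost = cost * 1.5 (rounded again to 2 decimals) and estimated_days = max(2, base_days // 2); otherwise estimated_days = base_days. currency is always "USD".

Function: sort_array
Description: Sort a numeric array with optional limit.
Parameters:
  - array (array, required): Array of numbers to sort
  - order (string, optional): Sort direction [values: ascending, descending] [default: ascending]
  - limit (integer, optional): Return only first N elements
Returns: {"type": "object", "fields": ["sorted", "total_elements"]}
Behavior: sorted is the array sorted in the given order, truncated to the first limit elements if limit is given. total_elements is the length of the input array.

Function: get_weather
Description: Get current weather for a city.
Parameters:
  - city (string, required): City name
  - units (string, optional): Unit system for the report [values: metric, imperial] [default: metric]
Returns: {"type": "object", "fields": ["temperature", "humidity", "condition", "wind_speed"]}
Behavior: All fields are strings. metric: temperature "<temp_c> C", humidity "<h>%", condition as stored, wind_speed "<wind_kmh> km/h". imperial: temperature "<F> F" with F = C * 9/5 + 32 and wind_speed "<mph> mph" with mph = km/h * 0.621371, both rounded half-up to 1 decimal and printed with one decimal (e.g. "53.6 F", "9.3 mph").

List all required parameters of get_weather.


Parameters of get_weather and their required/optional flag:
  city: required
  units: optional
city


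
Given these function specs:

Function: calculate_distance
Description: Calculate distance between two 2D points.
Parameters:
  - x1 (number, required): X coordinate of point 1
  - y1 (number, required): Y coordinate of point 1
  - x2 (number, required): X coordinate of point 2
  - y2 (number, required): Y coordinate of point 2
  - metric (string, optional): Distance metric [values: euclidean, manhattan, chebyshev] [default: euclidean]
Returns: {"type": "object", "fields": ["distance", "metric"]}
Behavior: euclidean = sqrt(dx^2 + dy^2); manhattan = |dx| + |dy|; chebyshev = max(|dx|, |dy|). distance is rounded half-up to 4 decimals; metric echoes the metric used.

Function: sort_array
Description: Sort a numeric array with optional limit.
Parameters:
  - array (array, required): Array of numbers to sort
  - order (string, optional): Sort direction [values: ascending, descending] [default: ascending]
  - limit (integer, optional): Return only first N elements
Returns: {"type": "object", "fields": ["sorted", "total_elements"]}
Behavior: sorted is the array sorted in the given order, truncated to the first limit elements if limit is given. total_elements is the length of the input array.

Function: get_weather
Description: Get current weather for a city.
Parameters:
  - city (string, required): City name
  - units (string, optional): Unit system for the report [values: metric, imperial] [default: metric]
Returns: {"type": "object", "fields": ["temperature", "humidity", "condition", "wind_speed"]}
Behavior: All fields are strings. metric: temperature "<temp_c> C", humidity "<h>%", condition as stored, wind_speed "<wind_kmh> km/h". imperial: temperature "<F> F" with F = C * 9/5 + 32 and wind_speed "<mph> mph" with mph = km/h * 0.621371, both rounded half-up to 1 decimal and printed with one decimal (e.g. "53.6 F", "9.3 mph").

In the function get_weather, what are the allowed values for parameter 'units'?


The get_weather spec declares:
  - units (string, optional): Unit system for the report [values: metric, imperial] [default: metric]
Allowed values:
metric, imperial


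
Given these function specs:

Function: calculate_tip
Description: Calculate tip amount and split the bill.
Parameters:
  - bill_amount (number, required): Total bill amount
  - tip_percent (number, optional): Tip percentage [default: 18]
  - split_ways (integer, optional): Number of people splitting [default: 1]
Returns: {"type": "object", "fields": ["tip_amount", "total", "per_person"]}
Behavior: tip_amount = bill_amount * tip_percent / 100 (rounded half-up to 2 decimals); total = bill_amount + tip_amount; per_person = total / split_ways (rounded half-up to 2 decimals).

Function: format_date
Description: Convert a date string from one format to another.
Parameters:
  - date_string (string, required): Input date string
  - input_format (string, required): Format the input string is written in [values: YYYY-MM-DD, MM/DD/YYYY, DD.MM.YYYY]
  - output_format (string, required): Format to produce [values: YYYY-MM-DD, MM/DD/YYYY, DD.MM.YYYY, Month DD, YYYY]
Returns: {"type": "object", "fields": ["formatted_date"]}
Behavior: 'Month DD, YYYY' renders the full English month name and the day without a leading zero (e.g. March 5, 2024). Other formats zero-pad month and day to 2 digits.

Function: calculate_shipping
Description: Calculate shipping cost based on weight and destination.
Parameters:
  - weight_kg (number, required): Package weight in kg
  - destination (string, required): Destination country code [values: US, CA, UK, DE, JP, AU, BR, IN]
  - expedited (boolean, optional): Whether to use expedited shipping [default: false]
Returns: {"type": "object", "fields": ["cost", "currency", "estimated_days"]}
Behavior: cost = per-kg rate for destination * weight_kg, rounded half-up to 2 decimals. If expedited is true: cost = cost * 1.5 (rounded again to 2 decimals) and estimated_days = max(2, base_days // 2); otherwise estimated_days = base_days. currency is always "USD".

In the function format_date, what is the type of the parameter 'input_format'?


The format_date spec declares:
  - input_format (string, required): Format the input string is written in [values: YYYY-MM-DD, MM/DD/YYYY, DD.MM.YYYY]
Type:
string


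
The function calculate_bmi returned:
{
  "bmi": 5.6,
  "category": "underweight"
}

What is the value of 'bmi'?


5.6


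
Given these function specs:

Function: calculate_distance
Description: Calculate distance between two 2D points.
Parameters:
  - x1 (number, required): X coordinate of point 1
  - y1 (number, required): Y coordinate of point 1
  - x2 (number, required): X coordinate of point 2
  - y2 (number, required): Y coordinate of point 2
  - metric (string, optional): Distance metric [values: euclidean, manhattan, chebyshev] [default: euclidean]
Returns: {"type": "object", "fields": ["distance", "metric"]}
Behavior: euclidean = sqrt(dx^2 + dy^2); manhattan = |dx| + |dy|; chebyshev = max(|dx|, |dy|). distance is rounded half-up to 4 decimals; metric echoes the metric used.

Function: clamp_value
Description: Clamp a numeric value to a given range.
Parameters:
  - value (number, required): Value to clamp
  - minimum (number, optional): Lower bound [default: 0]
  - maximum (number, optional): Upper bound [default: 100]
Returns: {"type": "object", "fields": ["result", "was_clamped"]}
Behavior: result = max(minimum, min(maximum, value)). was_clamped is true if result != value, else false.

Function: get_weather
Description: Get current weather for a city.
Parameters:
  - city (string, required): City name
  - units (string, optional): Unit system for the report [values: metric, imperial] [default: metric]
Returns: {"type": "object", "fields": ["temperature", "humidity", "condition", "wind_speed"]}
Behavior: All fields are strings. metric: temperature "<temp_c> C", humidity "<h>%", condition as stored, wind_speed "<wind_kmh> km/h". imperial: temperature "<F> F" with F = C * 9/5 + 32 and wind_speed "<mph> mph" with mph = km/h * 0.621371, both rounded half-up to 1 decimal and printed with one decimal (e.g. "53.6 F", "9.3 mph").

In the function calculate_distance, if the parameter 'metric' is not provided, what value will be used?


The calculate_distance spec declares:
  - metric (string, optional): Distance metric [values: euclidean, manhattan, chebyshev] [default: euclidean]
Default:
euclidean


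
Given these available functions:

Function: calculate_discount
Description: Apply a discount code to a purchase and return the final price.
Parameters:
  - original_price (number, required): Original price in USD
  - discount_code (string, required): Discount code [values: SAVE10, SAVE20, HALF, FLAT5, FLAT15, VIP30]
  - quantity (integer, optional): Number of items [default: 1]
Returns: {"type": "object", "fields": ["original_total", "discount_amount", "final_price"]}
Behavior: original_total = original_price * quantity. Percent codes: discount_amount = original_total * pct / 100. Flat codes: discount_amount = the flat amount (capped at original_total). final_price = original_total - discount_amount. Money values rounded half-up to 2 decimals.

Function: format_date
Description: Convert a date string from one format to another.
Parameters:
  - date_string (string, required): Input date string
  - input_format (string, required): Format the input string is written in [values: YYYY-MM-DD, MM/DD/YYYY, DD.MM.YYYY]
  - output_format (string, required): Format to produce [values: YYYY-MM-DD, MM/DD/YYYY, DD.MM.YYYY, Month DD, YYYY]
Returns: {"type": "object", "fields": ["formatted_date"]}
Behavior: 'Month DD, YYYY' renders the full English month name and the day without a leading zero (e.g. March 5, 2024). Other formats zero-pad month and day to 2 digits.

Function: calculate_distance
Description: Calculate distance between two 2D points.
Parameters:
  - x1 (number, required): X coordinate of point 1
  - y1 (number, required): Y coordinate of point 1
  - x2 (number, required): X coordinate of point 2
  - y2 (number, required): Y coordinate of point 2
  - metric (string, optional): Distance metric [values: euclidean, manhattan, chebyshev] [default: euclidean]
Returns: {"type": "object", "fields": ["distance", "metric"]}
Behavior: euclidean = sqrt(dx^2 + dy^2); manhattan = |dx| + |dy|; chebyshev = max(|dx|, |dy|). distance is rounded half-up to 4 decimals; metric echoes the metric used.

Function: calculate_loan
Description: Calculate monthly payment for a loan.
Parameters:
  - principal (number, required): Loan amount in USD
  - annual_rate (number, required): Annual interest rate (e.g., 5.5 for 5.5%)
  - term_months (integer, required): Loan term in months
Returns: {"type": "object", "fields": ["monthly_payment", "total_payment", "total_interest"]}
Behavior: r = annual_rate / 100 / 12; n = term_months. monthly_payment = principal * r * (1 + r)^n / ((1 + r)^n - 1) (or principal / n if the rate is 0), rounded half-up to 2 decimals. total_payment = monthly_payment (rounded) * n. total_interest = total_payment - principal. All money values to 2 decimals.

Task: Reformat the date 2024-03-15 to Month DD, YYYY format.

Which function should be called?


The task needs a function whose description is: Convert a date string from one format to another.
format_date


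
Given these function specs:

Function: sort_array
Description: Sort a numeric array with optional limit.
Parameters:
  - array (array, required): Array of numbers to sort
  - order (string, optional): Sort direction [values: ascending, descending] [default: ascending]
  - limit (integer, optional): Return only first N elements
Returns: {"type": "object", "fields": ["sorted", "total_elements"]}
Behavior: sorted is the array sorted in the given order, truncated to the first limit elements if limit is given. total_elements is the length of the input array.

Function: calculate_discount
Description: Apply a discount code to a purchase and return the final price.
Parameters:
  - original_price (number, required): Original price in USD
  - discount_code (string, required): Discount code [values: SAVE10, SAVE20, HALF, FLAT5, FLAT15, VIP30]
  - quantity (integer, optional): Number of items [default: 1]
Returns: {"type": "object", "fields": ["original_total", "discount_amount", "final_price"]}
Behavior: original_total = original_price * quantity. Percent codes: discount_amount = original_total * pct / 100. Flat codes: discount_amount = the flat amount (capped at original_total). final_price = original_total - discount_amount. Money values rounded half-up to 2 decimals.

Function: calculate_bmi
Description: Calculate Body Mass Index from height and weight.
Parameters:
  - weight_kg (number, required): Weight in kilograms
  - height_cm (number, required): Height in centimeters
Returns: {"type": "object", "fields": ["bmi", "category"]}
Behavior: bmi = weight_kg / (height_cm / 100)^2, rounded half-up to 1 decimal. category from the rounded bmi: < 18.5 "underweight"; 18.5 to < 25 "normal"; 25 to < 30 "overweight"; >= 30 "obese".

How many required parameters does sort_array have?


Parameters of sort_array: array (required), order (optional), limit (optional)
Required count:
1


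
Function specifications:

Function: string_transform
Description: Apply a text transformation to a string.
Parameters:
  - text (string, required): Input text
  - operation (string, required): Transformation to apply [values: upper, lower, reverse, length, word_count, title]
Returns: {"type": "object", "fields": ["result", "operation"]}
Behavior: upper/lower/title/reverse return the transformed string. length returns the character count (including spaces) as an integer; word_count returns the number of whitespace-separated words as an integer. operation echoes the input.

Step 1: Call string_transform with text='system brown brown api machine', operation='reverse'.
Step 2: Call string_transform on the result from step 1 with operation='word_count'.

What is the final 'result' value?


Step 1: string_transform(text='system brown brown api machine', operation='reverse')
  -> result = 'enihcam ipa nworb nworb metsys'
Step 2: string_transform(text='enihcam ipa nworb nworb metsys', operation='word_count')
  words: enihcam, ipa, nworb, nworb, metsys -> 5
  -> result = 5
5


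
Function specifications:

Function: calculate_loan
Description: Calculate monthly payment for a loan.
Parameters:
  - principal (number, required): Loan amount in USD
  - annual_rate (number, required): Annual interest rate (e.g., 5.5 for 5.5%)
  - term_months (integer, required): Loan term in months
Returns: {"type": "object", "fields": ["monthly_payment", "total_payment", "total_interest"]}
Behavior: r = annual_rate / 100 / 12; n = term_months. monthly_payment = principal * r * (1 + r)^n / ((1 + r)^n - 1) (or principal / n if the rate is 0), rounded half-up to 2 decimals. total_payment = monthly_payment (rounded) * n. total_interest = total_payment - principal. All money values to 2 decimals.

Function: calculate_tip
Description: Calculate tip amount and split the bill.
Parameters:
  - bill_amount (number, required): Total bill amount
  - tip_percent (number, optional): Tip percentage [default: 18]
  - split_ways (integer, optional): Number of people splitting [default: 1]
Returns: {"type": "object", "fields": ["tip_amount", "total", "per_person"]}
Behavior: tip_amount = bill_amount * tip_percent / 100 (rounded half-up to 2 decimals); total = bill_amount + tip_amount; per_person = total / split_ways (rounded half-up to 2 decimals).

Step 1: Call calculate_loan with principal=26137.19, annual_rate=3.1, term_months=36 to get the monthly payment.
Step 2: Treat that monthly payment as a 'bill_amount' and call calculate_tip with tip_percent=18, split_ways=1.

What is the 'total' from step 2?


Step 1: calculate_loan(principal=26137.19, annual_rate=3.1, term_months=36)
  r = 3.1 / 100 / 12 = 0.002583333333 (keep full precision)
  (1 + r)^36 = 1.09733014
  monthly_payment = 26137.19 * 0.002583333333 * 1.09733014 / (1.09733014 - 1) = 761.253521 -> 761.25
  total_payment = 761.25 * 36 = 27405.00
  total_interest = 27405.00 - 26137.19 = 1267.81
  -> monthly_payment = 761.25
Step 2: calculate_tip(bill_amount=761.25, tip_percent=18, split_ways=1)
  tip_amount = 761.25 * 18/100 = 137.025 -> 137.03
  total = 761.25 + 137.03 = 898.28
  per_person = 898.28 / 1 = 898.28 -> 898.28
  -> total = 898.28
$898.28
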